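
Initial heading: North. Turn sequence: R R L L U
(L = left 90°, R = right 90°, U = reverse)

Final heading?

Start: North
  R (right (90° clockwise)) -> East
  R (right (90° clockwise)) -> South
  L (left (90° counter-clockwise)) -> East
  L (left (90° counter-clockwise)) -> North
  U (U-turn (180°)) -> South
Final: South

Answer: Final heading: South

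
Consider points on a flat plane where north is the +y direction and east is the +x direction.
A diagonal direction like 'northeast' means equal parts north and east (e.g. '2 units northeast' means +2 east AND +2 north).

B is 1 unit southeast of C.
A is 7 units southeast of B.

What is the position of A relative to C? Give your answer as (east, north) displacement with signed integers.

Answer: A is at (east=8, north=-8) relative to C.

Derivation:
Place C at the origin (east=0, north=0).
  B is 1 unit southeast of C: delta (east=+1, north=-1); B at (east=1, north=-1).
  A is 7 units southeast of B: delta (east=+7, north=-7); A at (east=8, north=-8).
Therefore A relative to C: (east=8, north=-8).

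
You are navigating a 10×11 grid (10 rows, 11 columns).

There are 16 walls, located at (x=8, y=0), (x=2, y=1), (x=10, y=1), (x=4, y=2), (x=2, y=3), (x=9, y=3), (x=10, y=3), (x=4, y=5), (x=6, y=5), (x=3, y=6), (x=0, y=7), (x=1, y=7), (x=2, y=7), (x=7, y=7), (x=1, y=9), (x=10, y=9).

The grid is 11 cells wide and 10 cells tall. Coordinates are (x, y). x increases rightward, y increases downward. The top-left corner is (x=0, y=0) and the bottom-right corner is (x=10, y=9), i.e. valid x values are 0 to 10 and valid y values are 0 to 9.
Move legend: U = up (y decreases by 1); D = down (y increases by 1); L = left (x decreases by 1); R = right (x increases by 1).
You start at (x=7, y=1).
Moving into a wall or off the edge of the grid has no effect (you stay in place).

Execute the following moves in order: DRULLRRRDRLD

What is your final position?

Answer: Final position: (x=9, y=2)

Derivation:
Start: (x=7, y=1)
  D (down): (x=7, y=1) -> (x=7, y=2)
  R (right): (x=7, y=2) -> (x=8, y=2)
  U (up): (x=8, y=2) -> (x=8, y=1)
  L (left): (x=8, y=1) -> (x=7, y=1)
  L (left): (x=7, y=1) -> (x=6, y=1)
  R (right): (x=6, y=1) -> (x=7, y=1)
  R (right): (x=7, y=1) -> (x=8, y=1)
  R (right): (x=8, y=1) -> (x=9, y=1)
  D (down): (x=9, y=1) -> (x=9, y=2)
  R (right): (x=9, y=2) -> (x=10, y=2)
  L (left): (x=10, y=2) -> (x=9, y=2)
  D (down): blocked, stay at (x=9, y=2)
Final: (x=9, y=2)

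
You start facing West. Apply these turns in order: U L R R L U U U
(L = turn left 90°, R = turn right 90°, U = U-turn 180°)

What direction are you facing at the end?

Start: West
  U (U-turn (180°)) -> East
  L (left (90° counter-clockwise)) -> North
  R (right (90° clockwise)) -> East
  R (right (90° clockwise)) -> South
  L (left (90° counter-clockwise)) -> East
  U (U-turn (180°)) -> West
  U (U-turn (180°)) -> East
  U (U-turn (180°)) -> West
Final: West

Answer: Final heading: West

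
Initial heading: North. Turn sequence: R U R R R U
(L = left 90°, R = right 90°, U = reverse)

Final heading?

Start: North
  R (right (90° clockwise)) -> East
  U (U-turn (180°)) -> West
  R (right (90° clockwise)) -> North
  R (right (90° clockwise)) -> East
  R (right (90° clockwise)) -> South
  U (U-turn (180°)) -> North
Final: North

Answer: Final heading: North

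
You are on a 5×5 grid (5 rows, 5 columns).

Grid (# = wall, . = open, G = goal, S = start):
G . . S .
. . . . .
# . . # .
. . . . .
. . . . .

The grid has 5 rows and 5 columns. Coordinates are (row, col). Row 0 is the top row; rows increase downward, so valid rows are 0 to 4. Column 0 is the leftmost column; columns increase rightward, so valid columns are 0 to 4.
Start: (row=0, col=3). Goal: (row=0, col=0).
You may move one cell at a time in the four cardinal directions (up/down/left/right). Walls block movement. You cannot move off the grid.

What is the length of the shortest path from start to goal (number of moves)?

BFS from (row=0, col=3) until reaching (row=0, col=0):
  Distance 0: (row=0, col=3)
  Distance 1: (row=0, col=2), (row=0, col=4), (row=1, col=3)
  Distance 2: (row=0, col=1), (row=1, col=2), (row=1, col=4)
  Distance 3: (row=0, col=0), (row=1, col=1), (row=2, col=2), (row=2, col=4)  <- goal reached here
One shortest path (3 moves): (row=0, col=3) -> (row=0, col=2) -> (row=0, col=1) -> (row=0, col=0)

Answer: Shortest path length: 3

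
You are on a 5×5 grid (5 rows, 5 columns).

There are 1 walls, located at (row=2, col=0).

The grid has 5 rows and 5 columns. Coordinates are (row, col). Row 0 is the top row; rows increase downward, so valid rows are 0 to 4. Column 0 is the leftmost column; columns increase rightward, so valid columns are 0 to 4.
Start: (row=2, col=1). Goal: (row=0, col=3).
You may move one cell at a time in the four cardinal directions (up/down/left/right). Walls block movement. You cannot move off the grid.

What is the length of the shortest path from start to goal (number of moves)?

Answer: Shortest path length: 4

Derivation:
BFS from (row=2, col=1) until reaching (row=0, col=3):
  Distance 0: (row=2, col=1)
  Distance 1: (row=1, col=1), (row=2, col=2), (row=3, col=1)
  Distance 2: (row=0, col=1), (row=1, col=0), (row=1, col=2), (row=2, col=3), (row=3, col=0), (row=3, col=2), (row=4, col=1)
  Distance 3: (row=0, col=0), (row=0, col=2), (row=1, col=3), (row=2, col=4), (row=3, col=3), (row=4, col=0), (row=4, col=2)
  Distance 4: (row=0, col=3), (row=1, col=4), (row=3, col=4), (row=4, col=3)  <- goal reached here
One shortest path (4 moves): (row=2, col=1) -> (row=2, col=2) -> (row=2, col=3) -> (row=1, col=3) -> (row=0, col=3)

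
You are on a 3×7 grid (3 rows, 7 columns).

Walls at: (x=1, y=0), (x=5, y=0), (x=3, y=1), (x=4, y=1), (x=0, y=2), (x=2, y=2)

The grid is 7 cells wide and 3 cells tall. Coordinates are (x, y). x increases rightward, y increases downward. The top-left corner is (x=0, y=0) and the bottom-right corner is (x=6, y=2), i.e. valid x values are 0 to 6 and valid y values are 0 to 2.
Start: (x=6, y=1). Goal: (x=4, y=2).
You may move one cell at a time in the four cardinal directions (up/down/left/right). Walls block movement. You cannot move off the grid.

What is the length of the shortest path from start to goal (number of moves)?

BFS from (x=6, y=1) until reaching (x=4, y=2):
  Distance 0: (x=6, y=1)
  Distance 1: (x=6, y=0), (x=5, y=1), (x=6, y=2)
  Distance 2: (x=5, y=2)
  Distance 3: (x=4, y=2)  <- goal reached here
One shortest path (3 moves): (x=6, y=1) -> (x=5, y=1) -> (x=5, y=2) -> (x=4, y=2)

Answer: Shortest path length: 3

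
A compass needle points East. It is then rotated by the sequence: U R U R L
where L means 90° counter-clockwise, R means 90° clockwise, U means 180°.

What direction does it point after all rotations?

Answer: Final heading: South

Derivation:
Start: East
  U (U-turn (180°)) -> West
  R (right (90° clockwise)) -> North
  U (U-turn (180°)) -> South
  R (right (90° clockwise)) -> West
  L (left (90° counter-clockwise)) -> South
Final: South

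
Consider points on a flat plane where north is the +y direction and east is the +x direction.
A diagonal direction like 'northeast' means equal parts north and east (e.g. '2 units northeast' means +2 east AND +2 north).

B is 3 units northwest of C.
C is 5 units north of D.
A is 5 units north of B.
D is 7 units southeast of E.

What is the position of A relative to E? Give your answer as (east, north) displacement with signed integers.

Answer: A is at (east=4, north=6) relative to E.

Derivation:
Place E at the origin (east=0, north=0).
  D is 7 units southeast of E: delta (east=+7, north=-7); D at (east=7, north=-7).
  C is 5 units north of D: delta (east=+0, north=+5); C at (east=7, north=-2).
  B is 3 units northwest of C: delta (east=-3, north=+3); B at (east=4, north=1).
  A is 5 units north of B: delta (east=+0, north=+5); A at (east=4, north=6).
Therefore A relative to E: (east=4, north=6).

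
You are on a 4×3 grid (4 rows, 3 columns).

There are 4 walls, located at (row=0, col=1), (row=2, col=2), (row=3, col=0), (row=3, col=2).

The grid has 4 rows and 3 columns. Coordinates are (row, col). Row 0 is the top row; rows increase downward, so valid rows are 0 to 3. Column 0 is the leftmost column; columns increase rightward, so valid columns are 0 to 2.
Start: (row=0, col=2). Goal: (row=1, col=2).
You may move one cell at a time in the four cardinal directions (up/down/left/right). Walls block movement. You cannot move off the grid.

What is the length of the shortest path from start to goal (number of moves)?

Answer: Shortest path length: 1

Derivation:
BFS from (row=0, col=2) until reaching (row=1, col=2):
  Distance 0: (row=0, col=2)
  Distance 1: (row=1, col=2)  <- goal reached here
One shortest path (1 moves): (row=0, col=2) -> (row=1, col=2)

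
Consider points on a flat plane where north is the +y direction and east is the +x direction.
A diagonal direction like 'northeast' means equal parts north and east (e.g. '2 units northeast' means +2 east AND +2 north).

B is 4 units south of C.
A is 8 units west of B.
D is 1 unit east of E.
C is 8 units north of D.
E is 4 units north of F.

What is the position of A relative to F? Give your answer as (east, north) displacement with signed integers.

Place F at the origin (east=0, north=0).
  E is 4 units north of F: delta (east=+0, north=+4); E at (east=0, north=4).
  D is 1 unit east of E: delta (east=+1, north=+0); D at (east=1, north=4).
  C is 8 units north of D: delta (east=+0, north=+8); C at (east=1, north=12).
  B is 4 units south of C: delta (east=+0, north=-4); B at (east=1, north=8).
  A is 8 units west of B: delta (east=-8, north=+0); A at (east=-7, north=8).
Therefore A relative to F: (east=-7, north=8).

Answer: A is at (east=-7, north=8) relative to F.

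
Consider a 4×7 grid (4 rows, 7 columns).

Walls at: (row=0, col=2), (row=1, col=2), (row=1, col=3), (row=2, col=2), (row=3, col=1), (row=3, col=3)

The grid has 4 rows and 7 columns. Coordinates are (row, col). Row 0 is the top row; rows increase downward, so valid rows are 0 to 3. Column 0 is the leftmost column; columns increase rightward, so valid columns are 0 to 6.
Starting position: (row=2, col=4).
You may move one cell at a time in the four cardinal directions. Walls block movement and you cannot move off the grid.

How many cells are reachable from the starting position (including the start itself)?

Answer: Reachable cells: 14

Derivation:
BFS flood-fill from (row=2, col=4):
  Distance 0: (row=2, col=4)
  Distance 1: (row=1, col=4), (row=2, col=3), (row=2, col=5), (row=3, col=4)
  Distance 2: (row=0, col=4), (row=1, col=5), (row=2, col=6), (row=3, col=5)
  Distance 3: (row=0, col=3), (row=0, col=5), (row=1, col=6), (row=3, col=6)
  Distance 4: (row=0, col=6)
Total reachable: 14 (grid has 22 open cells total)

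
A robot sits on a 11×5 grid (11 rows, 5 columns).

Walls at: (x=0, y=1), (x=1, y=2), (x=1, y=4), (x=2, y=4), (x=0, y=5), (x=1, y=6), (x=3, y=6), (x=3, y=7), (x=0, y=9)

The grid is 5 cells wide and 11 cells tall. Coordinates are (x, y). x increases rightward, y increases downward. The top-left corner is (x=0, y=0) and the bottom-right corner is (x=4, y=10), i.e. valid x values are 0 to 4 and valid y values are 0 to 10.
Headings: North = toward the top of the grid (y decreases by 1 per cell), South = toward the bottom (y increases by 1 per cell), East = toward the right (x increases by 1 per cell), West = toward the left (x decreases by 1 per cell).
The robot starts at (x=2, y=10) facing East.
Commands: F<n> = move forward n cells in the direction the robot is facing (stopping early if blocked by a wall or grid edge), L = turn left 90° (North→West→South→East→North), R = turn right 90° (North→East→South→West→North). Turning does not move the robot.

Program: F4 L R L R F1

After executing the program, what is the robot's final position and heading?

Answer: Final position: (x=4, y=10), facing East

Derivation:
Start: (x=2, y=10), facing East
  F4: move forward 2/4 (blocked), now at (x=4, y=10)
  L: turn left, now facing North
  R: turn right, now facing East
  L: turn left, now facing North
  R: turn right, now facing East
  F1: move forward 0/1 (blocked), now at (x=4, y=10)
Final: (x=4, y=10), facing East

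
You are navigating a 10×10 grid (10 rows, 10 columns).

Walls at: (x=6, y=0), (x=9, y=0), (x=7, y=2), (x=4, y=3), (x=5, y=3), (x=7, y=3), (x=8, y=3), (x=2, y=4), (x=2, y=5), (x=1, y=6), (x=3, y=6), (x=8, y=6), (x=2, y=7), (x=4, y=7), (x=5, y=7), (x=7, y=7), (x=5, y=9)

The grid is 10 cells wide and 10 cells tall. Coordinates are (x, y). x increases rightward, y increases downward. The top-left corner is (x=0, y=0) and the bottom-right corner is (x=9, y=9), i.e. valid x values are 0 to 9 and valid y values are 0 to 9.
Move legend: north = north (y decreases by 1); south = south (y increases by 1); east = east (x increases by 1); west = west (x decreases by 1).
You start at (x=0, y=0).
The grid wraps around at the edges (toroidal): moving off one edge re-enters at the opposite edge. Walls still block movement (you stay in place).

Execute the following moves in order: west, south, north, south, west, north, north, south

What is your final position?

Answer: Final position: (x=9, y=2)

Derivation:
Start: (x=0, y=0)
  west (west): blocked, stay at (x=0, y=0)
  south (south): (x=0, y=0) -> (x=0, y=1)
  north (north): (x=0, y=1) -> (x=0, y=0)
  south (south): (x=0, y=0) -> (x=0, y=1)
  west (west): (x=0, y=1) -> (x=9, y=1)
  north (north): blocked, stay at (x=9, y=1)
  north (north): blocked, stay at (x=9, y=1)
  south (south): (x=9, y=1) -> (x=9, y=2)
Final: (x=9, y=2)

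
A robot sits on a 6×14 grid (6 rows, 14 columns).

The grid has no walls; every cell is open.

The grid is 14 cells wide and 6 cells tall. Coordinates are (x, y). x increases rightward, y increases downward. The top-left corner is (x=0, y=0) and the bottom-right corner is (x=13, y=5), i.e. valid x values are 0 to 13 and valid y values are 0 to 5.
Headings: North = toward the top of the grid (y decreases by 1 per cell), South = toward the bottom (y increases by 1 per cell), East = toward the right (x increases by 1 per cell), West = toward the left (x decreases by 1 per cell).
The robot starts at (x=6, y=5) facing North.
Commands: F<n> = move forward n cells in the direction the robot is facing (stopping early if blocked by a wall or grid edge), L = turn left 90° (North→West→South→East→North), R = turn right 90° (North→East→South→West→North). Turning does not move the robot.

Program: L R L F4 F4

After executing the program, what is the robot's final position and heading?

Start: (x=6, y=5), facing North
  L: turn left, now facing West
  R: turn right, now facing North
  L: turn left, now facing West
  F4: move forward 4, now at (x=2, y=5)
  F4: move forward 2/4 (blocked), now at (x=0, y=5)
Final: (x=0, y=5), facing West

Answer: Final position: (x=0, y=5), facing West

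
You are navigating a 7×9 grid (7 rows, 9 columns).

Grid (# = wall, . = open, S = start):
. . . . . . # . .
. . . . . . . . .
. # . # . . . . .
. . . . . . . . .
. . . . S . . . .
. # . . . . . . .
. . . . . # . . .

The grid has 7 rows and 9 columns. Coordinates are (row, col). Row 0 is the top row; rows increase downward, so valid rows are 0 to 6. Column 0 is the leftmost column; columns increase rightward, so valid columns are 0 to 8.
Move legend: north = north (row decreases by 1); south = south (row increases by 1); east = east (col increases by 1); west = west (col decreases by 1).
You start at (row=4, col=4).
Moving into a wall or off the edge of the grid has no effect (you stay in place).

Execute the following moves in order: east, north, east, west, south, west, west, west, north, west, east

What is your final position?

Start: (row=4, col=4)
  east (east): (row=4, col=4) -> (row=4, col=5)
  north (north): (row=4, col=5) -> (row=3, col=5)
  east (east): (row=3, col=5) -> (row=3, col=6)
  west (west): (row=3, col=6) -> (row=3, col=5)
  south (south): (row=3, col=5) -> (row=4, col=5)
  west (west): (row=4, col=5) -> (row=4, col=4)
  west (west): (row=4, col=4) -> (row=4, col=3)
  west (west): (row=4, col=3) -> (row=4, col=2)
  north (north): (row=4, col=2) -> (row=3, col=2)
  west (west): (row=3, col=2) -> (row=3, col=1)
  east (east): (row=3, col=1) -> (row=3, col=2)
Final: (row=3, col=2)

Answer: Final position: (row=3, col=2)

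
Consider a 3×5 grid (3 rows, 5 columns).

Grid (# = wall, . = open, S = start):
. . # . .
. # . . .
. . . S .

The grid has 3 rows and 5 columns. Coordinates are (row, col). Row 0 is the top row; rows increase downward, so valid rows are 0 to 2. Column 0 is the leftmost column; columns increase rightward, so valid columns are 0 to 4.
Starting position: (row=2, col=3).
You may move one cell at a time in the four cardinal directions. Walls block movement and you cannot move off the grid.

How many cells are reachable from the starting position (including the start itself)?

BFS flood-fill from (row=2, col=3):
  Distance 0: (row=2, col=3)
  Distance 1: (row=1, col=3), (row=2, col=2), (row=2, col=4)
  Distance 2: (row=0, col=3), (row=1, col=2), (row=1, col=4), (row=2, col=1)
  Distance 3: (row=0, col=4), (row=2, col=0)
  Distance 4: (row=1, col=0)
  Distance 5: (row=0, col=0)
  Distance 6: (row=0, col=1)
Total reachable: 13 (grid has 13 open cells total)

Answer: Reachable cells: 13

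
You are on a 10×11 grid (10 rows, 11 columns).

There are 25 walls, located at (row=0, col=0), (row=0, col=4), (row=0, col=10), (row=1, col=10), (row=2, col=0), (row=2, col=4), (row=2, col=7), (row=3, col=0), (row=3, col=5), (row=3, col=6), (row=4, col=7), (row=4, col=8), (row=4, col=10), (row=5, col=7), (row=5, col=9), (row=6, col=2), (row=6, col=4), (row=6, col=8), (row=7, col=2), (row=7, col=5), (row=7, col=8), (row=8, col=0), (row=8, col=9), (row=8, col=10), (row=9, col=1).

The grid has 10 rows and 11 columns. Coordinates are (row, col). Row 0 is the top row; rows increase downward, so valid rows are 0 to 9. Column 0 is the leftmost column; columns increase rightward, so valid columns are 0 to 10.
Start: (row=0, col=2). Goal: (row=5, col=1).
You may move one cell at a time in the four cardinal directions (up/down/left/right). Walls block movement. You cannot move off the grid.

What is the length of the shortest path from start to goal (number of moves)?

Answer: Shortest path length: 6

Derivation:
BFS from (row=0, col=2) until reaching (row=5, col=1):
  Distance 0: (row=0, col=2)
  Distance 1: (row=0, col=1), (row=0, col=3), (row=1, col=2)
  Distance 2: (row=1, col=1), (row=1, col=3), (row=2, col=2)
  Distance 3: (row=1, col=0), (row=1, col=4), (row=2, col=1), (row=2, col=3), (row=3, col=2)
  Distance 4: (row=1, col=5), (row=3, col=1), (row=3, col=3), (row=4, col=2)
  Distance 5: (row=0, col=5), (row=1, col=6), (row=2, col=5), (row=3, col=4), (row=4, col=1), (row=4, col=3), (row=5, col=2)
  Distance 6: (row=0, col=6), (row=1, col=7), (row=2, col=6), (row=4, col=0), (row=4, col=4), (row=5, col=1), (row=5, col=3)  <- goal reached here
One shortest path (6 moves): (row=0, col=2) -> (row=0, col=1) -> (row=1, col=1) -> (row=2, col=1) -> (row=3, col=1) -> (row=4, col=1) -> (row=5, col=1)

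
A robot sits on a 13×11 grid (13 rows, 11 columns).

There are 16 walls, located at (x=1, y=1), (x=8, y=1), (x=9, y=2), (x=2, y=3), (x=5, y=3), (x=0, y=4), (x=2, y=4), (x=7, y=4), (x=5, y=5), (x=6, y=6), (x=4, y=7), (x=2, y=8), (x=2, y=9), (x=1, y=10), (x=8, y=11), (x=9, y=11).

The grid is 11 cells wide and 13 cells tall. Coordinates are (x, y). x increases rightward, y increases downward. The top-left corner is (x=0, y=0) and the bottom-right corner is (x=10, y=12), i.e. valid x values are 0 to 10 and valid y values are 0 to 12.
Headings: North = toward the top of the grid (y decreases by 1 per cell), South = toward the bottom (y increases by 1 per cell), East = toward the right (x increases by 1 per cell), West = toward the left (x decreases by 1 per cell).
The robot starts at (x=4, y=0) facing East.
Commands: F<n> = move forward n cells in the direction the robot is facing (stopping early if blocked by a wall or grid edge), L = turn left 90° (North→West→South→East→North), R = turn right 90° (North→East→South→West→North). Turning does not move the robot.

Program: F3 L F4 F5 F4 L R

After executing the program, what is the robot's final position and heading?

Start: (x=4, y=0), facing East
  F3: move forward 3, now at (x=7, y=0)
  L: turn left, now facing North
  F4: move forward 0/4 (blocked), now at (x=7, y=0)
  F5: move forward 0/5 (blocked), now at (x=7, y=0)
  F4: move forward 0/4 (blocked), now at (x=7, y=0)
  L: turn left, now facing West
  R: turn right, now facing North
Final: (x=7, y=0), facing North

Answer: Final position: (x=7, y=0), facing North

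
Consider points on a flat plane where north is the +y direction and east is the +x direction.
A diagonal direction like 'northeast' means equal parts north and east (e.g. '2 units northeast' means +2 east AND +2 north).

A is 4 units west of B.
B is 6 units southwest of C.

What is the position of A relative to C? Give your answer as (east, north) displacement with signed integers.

Place C at the origin (east=0, north=0).
  B is 6 units southwest of C: delta (east=-6, north=-6); B at (east=-6, north=-6).
  A is 4 units west of B: delta (east=-4, north=+0); A at (east=-10, north=-6).
Therefore A relative to C: (east=-10, north=-6).

Answer: A is at (east=-10, north=-6) relative to C.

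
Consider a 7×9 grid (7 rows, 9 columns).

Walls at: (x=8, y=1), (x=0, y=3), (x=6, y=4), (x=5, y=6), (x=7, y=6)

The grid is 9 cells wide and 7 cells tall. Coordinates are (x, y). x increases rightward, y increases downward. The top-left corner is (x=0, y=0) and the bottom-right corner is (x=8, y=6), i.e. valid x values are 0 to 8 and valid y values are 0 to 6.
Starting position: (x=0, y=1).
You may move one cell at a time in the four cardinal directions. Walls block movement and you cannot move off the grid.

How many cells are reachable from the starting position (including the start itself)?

Answer: Reachable cells: 58

Derivation:
BFS flood-fill from (x=0, y=1):
  Distance 0: (x=0, y=1)
  Distance 1: (x=0, y=0), (x=1, y=1), (x=0, y=2)
  Distance 2: (x=1, y=0), (x=2, y=1), (x=1, y=2)
  Distance 3: (x=2, y=0), (x=3, y=1), (x=2, y=2), (x=1, y=3)
  Distance 4: (x=3, y=0), (x=4, y=1), (x=3, y=2), (x=2, y=3), (x=1, y=4)
  Distance 5: (x=4, y=0), (x=5, y=1), (x=4, y=2), (x=3, y=3), (x=0, y=4), (x=2, y=4), (x=1, y=5)
  Distance 6: (x=5, y=0), (x=6, y=1), (x=5, y=2), (x=4, y=3), (x=3, y=4), (x=0, y=5), (x=2, y=5), (x=1, y=6)
  Distance 7: (x=6, y=0), (x=7, y=1), (x=6, y=2), (x=5, y=3), (x=4, y=4), (x=3, y=5), (x=0, y=6), (x=2, y=6)
  Distance 8: (x=7, y=0), (x=7, y=2), (x=6, y=3), (x=5, y=4), (x=4, y=5), (x=3, y=6)
  Distance 9: (x=8, y=0), (x=8, y=2), (x=7, y=3), (x=5, y=5), (x=4, y=6)
  Distance 10: (x=8, y=3), (x=7, y=4), (x=6, y=5)
  Distance 11: (x=8, y=4), (x=7, y=5), (x=6, y=6)
  Distance 12: (x=8, y=5)
  Distance 13: (x=8, y=6)
Total reachable: 58 (grid has 58 open cells total)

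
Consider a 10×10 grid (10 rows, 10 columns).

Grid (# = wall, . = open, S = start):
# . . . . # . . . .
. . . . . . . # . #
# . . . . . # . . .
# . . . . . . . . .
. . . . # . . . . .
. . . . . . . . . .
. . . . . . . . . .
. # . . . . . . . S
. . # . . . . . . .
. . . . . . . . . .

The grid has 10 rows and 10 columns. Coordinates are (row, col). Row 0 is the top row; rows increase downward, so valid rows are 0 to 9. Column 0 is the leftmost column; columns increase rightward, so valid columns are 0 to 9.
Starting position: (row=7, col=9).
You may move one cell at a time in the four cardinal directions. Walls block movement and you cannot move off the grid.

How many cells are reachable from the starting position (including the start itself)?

Answer: Reachable cells: 90

Derivation:
BFS flood-fill from (row=7, col=9):
  Distance 0: (row=7, col=9)
  Distance 1: (row=6, col=9), (row=7, col=8), (row=8, col=9)
  Distance 2: (row=5, col=9), (row=6, col=8), (row=7, col=7), (row=8, col=8), (row=9, col=9)
  Distance 3: (row=4, col=9), (row=5, col=8), (row=6, col=7), (row=7, col=6), (row=8, col=7), (row=9, col=8)
  Distance 4: (row=3, col=9), (row=4, col=8), (row=5, col=7), (row=6, col=6), (row=7, col=5), (row=8, col=6), (row=9, col=7)
  Distance 5: (row=2, col=9), (row=3, col=8), (row=4, col=7), (row=5, col=6), (row=6, col=5), (row=7, col=4), (row=8, col=5), (row=9, col=6)
  Distance 6: (row=2, col=8), (row=3, col=7), (row=4, col=6), (row=5, col=5), (row=6, col=4), (row=7, col=3), (row=8, col=4), (row=9, col=5)
  Distance 7: (row=1, col=8), (row=2, col=7), (row=3, col=6), (row=4, col=5), (row=5, col=4), (row=6, col=3), (row=7, col=2), (row=8, col=3), (row=9, col=4)
  Distance 8: (row=0, col=8), (row=3, col=5), (row=5, col=3), (row=6, col=2), (row=9, col=3)
  Distance 9: (row=0, col=7), (row=0, col=9), (row=2, col=5), (row=3, col=4), (row=4, col=3), (row=5, col=2), (row=6, col=1), (row=9, col=2)
  Distance 10: (row=0, col=6), (row=1, col=5), (row=2, col=4), (row=3, col=3), (row=4, col=2), (row=5, col=1), (row=6, col=0), (row=9, col=1)
  Distance 11: (row=1, col=4), (row=1, col=6), (row=2, col=3), (row=3, col=2), (row=4, col=1), (row=5, col=0), (row=7, col=0), (row=8, col=1), (row=9, col=0)
  Distance 12: (row=0, col=4), (row=1, col=3), (row=2, col=2), (row=3, col=1), (row=4, col=0), (row=8, col=0)
  Distance 13: (row=0, col=3), (row=1, col=2), (row=2, col=1)
  Distance 14: (row=0, col=2), (row=1, col=1)
  Distance 15: (row=0, col=1), (row=1, col=0)
Total reachable: 90 (grid has 90 open cells total)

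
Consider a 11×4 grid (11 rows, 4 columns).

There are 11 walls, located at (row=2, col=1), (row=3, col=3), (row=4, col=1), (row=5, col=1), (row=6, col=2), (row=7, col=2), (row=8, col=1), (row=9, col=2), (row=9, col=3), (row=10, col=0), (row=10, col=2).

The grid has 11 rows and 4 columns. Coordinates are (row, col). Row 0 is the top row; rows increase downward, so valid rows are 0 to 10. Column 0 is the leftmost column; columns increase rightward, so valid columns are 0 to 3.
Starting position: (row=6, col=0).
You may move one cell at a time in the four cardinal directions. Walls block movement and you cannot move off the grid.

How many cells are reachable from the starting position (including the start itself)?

BFS flood-fill from (row=6, col=0):
  Distance 0: (row=6, col=0)
  Distance 1: (row=5, col=0), (row=6, col=1), (row=7, col=0)
  Distance 2: (row=4, col=0), (row=7, col=1), (row=8, col=0)
  Distance 3: (row=3, col=0), (row=9, col=0)
  Distance 4: (row=2, col=0), (row=3, col=1), (row=9, col=1)
  Distance 5: (row=1, col=0), (row=3, col=2), (row=10, col=1)
  Distance 6: (row=0, col=0), (row=1, col=1), (row=2, col=2), (row=4, col=2)
  Distance 7: (row=0, col=1), (row=1, col=2), (row=2, col=3), (row=4, col=3), (row=5, col=2)
  Distance 8: (row=0, col=2), (row=1, col=3), (row=5, col=3)
  Distance 9: (row=0, col=3), (row=6, col=3)
  Distance 10: (row=7, col=3)
  Distance 11: (row=8, col=3)
  Distance 12: (row=8, col=2)
Total reachable: 32 (grid has 33 open cells total)

Answer: Reachable cells: 32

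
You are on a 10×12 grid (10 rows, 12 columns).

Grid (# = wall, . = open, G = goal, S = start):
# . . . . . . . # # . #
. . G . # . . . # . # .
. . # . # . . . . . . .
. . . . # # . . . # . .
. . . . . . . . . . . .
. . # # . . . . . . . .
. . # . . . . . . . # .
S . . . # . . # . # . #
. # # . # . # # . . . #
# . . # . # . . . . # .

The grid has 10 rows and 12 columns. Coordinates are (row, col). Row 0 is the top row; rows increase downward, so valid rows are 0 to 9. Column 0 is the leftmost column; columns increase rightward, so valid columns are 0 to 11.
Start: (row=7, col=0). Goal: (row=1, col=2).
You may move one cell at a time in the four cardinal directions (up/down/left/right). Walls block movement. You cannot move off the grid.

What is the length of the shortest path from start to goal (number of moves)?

Answer: Shortest path length: 8

Derivation:
BFS from (row=7, col=0) until reaching (row=1, col=2):
  Distance 0: (row=7, col=0)
  Distance 1: (row=6, col=0), (row=7, col=1), (row=8, col=0)
  Distance 2: (row=5, col=0), (row=6, col=1), (row=7, col=2)
  Distance 3: (row=4, col=0), (row=5, col=1), (row=7, col=3)
  Distance 4: (row=3, col=0), (row=4, col=1), (row=6, col=3), (row=8, col=3)
  Distance 5: (row=2, col=0), (row=3, col=1), (row=4, col=2), (row=6, col=4)
  Distance 6: (row=1, col=0), (row=2, col=1), (row=3, col=2), (row=4, col=3), (row=5, col=4), (row=6, col=5)
  Distance 7: (row=1, col=1), (row=3, col=3), (row=4, col=4), (row=5, col=5), (row=6, col=6), (row=7, col=5)
  Distance 8: (row=0, col=1), (row=1, col=2), (row=2, col=3), (row=4, col=5), (row=5, col=6), (row=6, col=7), (row=7, col=6), (row=8, col=5)  <- goal reached here
One shortest path (8 moves): (row=7, col=0) -> (row=7, col=1) -> (row=6, col=1) -> (row=5, col=1) -> (row=4, col=1) -> (row=3, col=1) -> (row=2, col=1) -> (row=1, col=1) -> (row=1, col=2)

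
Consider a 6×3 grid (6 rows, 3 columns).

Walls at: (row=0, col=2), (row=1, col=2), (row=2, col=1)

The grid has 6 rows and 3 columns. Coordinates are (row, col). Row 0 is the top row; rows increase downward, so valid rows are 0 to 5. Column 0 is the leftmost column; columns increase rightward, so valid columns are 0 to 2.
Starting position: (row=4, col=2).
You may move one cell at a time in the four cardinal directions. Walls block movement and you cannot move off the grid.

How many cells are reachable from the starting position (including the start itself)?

BFS flood-fill from (row=4, col=2):
  Distance 0: (row=4, col=2)
  Distance 1: (row=3, col=2), (row=4, col=1), (row=5, col=2)
  Distance 2: (row=2, col=2), (row=3, col=1), (row=4, col=0), (row=5, col=1)
  Distance 3: (row=3, col=0), (row=5, col=0)
  Distance 4: (row=2, col=0)
  Distance 5: (row=1, col=0)
  Distance 6: (row=0, col=0), (row=1, col=1)
  Distance 7: (row=0, col=1)
Total reachable: 15 (grid has 15 open cells total)

Answer: Reachable cells: 15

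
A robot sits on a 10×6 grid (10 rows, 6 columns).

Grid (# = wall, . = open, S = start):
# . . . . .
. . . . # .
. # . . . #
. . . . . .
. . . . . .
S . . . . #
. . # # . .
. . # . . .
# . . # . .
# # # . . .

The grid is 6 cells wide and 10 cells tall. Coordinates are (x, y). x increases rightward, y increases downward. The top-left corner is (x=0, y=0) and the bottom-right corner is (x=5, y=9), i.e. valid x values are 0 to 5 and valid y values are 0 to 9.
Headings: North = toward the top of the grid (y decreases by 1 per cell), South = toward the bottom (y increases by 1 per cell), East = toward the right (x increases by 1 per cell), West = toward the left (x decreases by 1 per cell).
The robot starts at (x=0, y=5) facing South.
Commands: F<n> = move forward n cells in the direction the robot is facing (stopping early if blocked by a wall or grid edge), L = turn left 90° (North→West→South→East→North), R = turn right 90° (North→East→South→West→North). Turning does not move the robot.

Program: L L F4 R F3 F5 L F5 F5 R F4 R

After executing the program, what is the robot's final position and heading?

Answer: Final position: (x=5, y=0), facing South

Derivation:
Start: (x=0, y=5), facing South
  L: turn left, now facing East
  L: turn left, now facing North
  F4: move forward 4, now at (x=0, y=1)
  R: turn right, now facing East
  F3: move forward 3, now at (x=3, y=1)
  F5: move forward 0/5 (blocked), now at (x=3, y=1)
  L: turn left, now facing North
  F5: move forward 1/5 (blocked), now at (x=3, y=0)
  F5: move forward 0/5 (blocked), now at (x=3, y=0)
  R: turn right, now facing East
  F4: move forward 2/4 (blocked), now at (x=5, y=0)
  R: turn right, now facing South
Final: (x=5, y=0), facing South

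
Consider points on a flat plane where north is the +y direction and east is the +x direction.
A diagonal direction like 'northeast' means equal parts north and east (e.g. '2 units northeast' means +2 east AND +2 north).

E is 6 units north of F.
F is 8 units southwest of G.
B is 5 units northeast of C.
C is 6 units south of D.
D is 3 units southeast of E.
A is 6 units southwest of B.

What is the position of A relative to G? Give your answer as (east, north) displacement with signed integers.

Place G at the origin (east=0, north=0).
  F is 8 units southwest of G: delta (east=-8, north=-8); F at (east=-8, north=-8).
  E is 6 units north of F: delta (east=+0, north=+6); E at (east=-8, north=-2).
  D is 3 units southeast of E: delta (east=+3, north=-3); D at (east=-5, north=-5).
  C is 6 units south of D: delta (east=+0, north=-6); C at (east=-5, north=-11).
  B is 5 units northeast of C: delta (east=+5, north=+5); B at (east=0, north=-6).
  A is 6 units southwest of B: delta (east=-6, north=-6); A at (east=-6, north=-12).
Therefore A relative to G: (east=-6, north=-12).

Answer: A is at (east=-6, north=-12) relative to G.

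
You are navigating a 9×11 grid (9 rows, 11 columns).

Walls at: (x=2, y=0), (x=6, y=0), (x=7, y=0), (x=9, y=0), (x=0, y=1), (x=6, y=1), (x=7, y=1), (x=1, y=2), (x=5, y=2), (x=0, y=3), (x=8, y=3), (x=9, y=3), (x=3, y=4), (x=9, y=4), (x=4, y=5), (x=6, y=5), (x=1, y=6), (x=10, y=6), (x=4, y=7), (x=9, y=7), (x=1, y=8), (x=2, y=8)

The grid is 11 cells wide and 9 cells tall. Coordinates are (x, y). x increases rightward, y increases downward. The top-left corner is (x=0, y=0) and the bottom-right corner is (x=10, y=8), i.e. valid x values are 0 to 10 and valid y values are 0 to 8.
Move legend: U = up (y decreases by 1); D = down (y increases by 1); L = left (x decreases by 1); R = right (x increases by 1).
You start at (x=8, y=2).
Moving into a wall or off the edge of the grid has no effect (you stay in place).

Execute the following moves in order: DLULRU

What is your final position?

Start: (x=8, y=2)
  D (down): blocked, stay at (x=8, y=2)
  L (left): (x=8, y=2) -> (x=7, y=2)
  U (up): blocked, stay at (x=7, y=2)
  L (left): (x=7, y=2) -> (x=6, y=2)
  R (right): (x=6, y=2) -> (x=7, y=2)
  U (up): blocked, stay at (x=7, y=2)
Final: (x=7, y=2)

Answer: Final position: (x=7, y=2)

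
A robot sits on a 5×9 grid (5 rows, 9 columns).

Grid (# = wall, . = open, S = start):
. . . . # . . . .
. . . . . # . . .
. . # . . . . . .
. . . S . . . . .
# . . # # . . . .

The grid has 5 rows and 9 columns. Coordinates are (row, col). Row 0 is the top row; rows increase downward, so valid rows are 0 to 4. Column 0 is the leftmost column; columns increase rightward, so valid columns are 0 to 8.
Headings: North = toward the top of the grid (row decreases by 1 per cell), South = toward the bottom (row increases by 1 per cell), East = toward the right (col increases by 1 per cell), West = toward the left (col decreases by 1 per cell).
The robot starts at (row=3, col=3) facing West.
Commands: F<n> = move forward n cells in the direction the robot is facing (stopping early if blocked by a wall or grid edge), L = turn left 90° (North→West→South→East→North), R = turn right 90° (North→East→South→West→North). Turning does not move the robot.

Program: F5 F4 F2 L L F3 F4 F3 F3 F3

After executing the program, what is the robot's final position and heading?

Answer: Final position: (row=3, col=8), facing East

Derivation:
Start: (row=3, col=3), facing West
  F5: move forward 3/5 (blocked), now at (row=3, col=0)
  F4: move forward 0/4 (blocked), now at (row=3, col=0)
  F2: move forward 0/2 (blocked), now at (row=3, col=0)
  L: turn left, now facing South
  L: turn left, now facing East
  F3: move forward 3, now at (row=3, col=3)
  F4: move forward 4, now at (row=3, col=7)
  F3: move forward 1/3 (blocked), now at (row=3, col=8)
  F3: move forward 0/3 (blocked), now at (row=3, col=8)
  F3: move forward 0/3 (blocked), now at (row=3, col=8)
Final: (row=3, col=8), facing East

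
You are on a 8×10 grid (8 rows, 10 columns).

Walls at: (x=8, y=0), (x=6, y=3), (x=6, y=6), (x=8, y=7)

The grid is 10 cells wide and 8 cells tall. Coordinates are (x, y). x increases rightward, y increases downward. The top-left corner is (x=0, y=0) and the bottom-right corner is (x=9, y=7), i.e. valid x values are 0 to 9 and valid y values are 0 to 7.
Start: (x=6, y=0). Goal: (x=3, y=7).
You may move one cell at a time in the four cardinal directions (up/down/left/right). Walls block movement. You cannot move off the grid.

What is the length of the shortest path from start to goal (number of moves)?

BFS from (x=6, y=0) until reaching (x=3, y=7):
  Distance 0: (x=6, y=0)
  Distance 1: (x=5, y=0), (x=7, y=0), (x=6, y=1)
  Distance 2: (x=4, y=0), (x=5, y=1), (x=7, y=1), (x=6, y=2)
  Distance 3: (x=3, y=0), (x=4, y=1), (x=8, y=1), (x=5, y=2), (x=7, y=2)
  Distance 4: (x=2, y=0), (x=3, y=1), (x=9, y=1), (x=4, y=2), (x=8, y=2), (x=5, y=3), (x=7, y=3)
  Distance 5: (x=1, y=0), (x=9, y=0), (x=2, y=1), (x=3, y=2), (x=9, y=2), (x=4, y=3), (x=8, y=3), (x=5, y=4), (x=7, y=4)
  Distance 6: (x=0, y=0), (x=1, y=1), (x=2, y=2), (x=3, y=3), (x=9, y=3), (x=4, y=4), (x=6, y=4), (x=8, y=4), (x=5, y=5), (x=7, y=5)
  Distance 7: (x=0, y=1), (x=1, y=2), (x=2, y=3), (x=3, y=4), (x=9, y=4), (x=4, y=5), (x=6, y=5), (x=8, y=5), (x=5, y=6), (x=7, y=6)
  Distance 8: (x=0, y=2), (x=1, y=3), (x=2, y=4), (x=3, y=5), (x=9, y=5), (x=4, y=6), (x=8, y=6), (x=5, y=7), (x=7, y=7)
  Distance 9: (x=0, y=3), (x=1, y=4), (x=2, y=5), (x=3, y=6), (x=9, y=6), (x=4, y=7), (x=6, y=7)
  Distance 10: (x=0, y=4), (x=1, y=5), (x=2, y=6), (x=3, y=7), (x=9, y=7)  <- goal reached here
One shortest path (10 moves): (x=6, y=0) -> (x=5, y=0) -> (x=4, y=0) -> (x=3, y=0) -> (x=3, y=1) -> (x=3, y=2) -> (x=3, y=3) -> (x=3, y=4) -> (x=3, y=5) -> (x=3, y=6) -> (x=3, y=7)

Answer: Shortest path length: 10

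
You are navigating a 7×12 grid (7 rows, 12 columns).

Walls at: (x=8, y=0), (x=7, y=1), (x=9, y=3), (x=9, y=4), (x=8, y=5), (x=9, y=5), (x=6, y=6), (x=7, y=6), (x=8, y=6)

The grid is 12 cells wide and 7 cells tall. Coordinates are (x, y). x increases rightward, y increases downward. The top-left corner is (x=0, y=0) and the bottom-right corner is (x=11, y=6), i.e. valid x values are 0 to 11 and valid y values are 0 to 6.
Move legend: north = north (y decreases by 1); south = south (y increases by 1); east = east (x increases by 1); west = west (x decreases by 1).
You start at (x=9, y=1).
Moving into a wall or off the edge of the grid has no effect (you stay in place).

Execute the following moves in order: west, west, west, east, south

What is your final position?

Start: (x=9, y=1)
  west (west): (x=9, y=1) -> (x=8, y=1)
  west (west): blocked, stay at (x=8, y=1)
  west (west): blocked, stay at (x=8, y=1)
  east (east): (x=8, y=1) -> (x=9, y=1)
  south (south): (x=9, y=1) -> (x=9, y=2)
Final: (x=9, y=2)

Answer: Final position: (x=9, y=2)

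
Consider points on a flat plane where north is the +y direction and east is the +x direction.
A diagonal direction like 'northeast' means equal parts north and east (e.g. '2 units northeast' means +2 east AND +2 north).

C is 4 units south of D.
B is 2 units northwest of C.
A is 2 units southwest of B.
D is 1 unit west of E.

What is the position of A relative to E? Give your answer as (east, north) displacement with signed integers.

Place E at the origin (east=0, north=0).
  D is 1 unit west of E: delta (east=-1, north=+0); D at (east=-1, north=0).
  C is 4 units south of D: delta (east=+0, north=-4); C at (east=-1, north=-4).
  B is 2 units northwest of C: delta (east=-2, north=+2); B at (east=-3, north=-2).
  A is 2 units southwest of B: delta (east=-2, north=-2); A at (east=-5, north=-4).
Therefore A relative to E: (east=-5, north=-4).

Answer: A is at (east=-5, north=-4) relative to E.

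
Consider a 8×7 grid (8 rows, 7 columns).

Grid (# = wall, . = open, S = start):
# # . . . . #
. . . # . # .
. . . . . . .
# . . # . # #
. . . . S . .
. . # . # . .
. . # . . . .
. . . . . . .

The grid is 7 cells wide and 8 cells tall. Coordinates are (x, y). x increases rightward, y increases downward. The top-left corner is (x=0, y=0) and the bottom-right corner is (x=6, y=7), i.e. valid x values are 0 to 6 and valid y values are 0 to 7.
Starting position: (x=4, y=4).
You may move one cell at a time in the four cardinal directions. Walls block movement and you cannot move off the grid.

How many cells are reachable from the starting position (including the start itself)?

Answer: Reachable cells: 44

Derivation:
BFS flood-fill from (x=4, y=4):
  Distance 0: (x=4, y=4)
  Distance 1: (x=4, y=3), (x=3, y=4), (x=5, y=4)
  Distance 2: (x=4, y=2), (x=2, y=4), (x=6, y=4), (x=3, y=5), (x=5, y=5)
  Distance 3: (x=4, y=1), (x=3, y=2), (x=5, y=2), (x=2, y=3), (x=1, y=4), (x=6, y=5), (x=3, y=6), (x=5, y=6)
  Distance 4: (x=4, y=0), (x=2, y=2), (x=6, y=2), (x=1, y=3), (x=0, y=4), (x=1, y=5), (x=4, y=6), (x=6, y=6), (x=3, y=7), (x=5, y=7)
  Distance 5: (x=3, y=0), (x=5, y=0), (x=2, y=1), (x=6, y=1), (x=1, y=2), (x=0, y=5), (x=1, y=6), (x=2, y=7), (x=4, y=7), (x=6, y=7)
  Distance 6: (x=2, y=0), (x=1, y=1), (x=0, y=2), (x=0, y=6), (x=1, y=7)
  Distance 7: (x=0, y=1), (x=0, y=7)
Total reachable: 44 (grid has 44 open cells total)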